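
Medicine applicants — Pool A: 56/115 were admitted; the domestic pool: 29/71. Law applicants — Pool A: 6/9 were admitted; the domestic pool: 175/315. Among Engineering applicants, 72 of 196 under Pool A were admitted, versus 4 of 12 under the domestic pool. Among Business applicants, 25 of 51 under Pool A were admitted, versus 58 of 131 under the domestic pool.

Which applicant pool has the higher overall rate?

the domestic pool

Medicine: Pool A 56/115 = 48.7%, the domestic pool 29/71 = 40.8% → Pool A
Law: Pool A 6/9 = 66.7%, the domestic pool 175/315 = 55.6% → Pool A
Engineering: Pool A 72/196 = 36.7%, the domestic pool 4/12 = 33.3% → Pool A
Business: Pool A 25/51 = 49.0%, the domestic pool 58/131 = 44.3% → Pool A
Overall: Pool A 159/371 = 42.9%, the domestic pool 266/529 = 50.3% → the domestic pool
(Pool A wins every department group but the domestic pool wins overall — Pool A's applicants skew toward the low-rate Engineering group.)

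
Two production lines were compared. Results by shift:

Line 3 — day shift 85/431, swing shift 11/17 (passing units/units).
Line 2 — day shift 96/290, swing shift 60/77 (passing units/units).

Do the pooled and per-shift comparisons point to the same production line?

Yes

Day shift: Line 3 85/431 = 19.7%, Line 2 96/290 = 33.1% → Line 2
Swing shift: Line 3 11/17 = 64.7%, Line 2 60/77 = 77.9% → Line 2
Overall: Line 3 96/448 = 21.4%, Line 2 156/367 = 42.5% → Line 2
Line 2 wins overall and in every shift group — no reversal.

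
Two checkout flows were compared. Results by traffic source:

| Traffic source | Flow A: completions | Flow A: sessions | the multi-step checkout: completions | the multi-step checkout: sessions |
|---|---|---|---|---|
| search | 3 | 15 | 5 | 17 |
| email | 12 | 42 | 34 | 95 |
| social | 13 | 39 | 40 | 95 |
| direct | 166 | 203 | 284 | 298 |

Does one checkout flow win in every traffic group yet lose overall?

No

Search: Flow A 3/15 = 20.0%, the multi-step checkout 5/17 = 29.4% → the multi-step checkout
Email: Flow A 12/42 = 28.6%, the multi-step checkout 34/95 = 35.8% → the multi-step checkout
Social: Flow A 13/39 = 33.3%, the multi-step checkout 40/95 = 42.1% → the multi-step checkout
Direct: Flow A 166/203 = 81.8%, the multi-step checkout 284/298 = 95.3% → the multi-step checkout
Overall: Flow A 194/299 = 64.9%, the multi-step checkout 363/505 = 71.9% → the multi-step checkout
The multi-step checkout wins overall and in every traffic group — no reversal.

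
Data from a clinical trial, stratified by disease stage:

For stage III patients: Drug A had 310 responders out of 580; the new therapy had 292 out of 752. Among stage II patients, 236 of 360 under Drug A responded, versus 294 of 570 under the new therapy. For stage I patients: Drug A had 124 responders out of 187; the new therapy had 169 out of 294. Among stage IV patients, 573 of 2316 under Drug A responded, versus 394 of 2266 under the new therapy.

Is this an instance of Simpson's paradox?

No

Stage III: Drug A 310/580 = 53.4%, the new therapy 292/752 = 38.8% → Drug A
Stage II: Drug A 236/360 = 65.6%, the new therapy 294/570 = 51.6% → Drug A
Stage I: Drug A 124/187 = 66.3%, the new therapy 169/294 = 57.5% → Drug A
Stage IV: Drug A 573/2316 = 24.7%, the new therapy 394/2266 = 17.4% → Drug A
Overall: Drug A 1243/3443 = 36.1%, the new therapy 1149/3882 = 29.6% → Drug A
Drug A wins overall and in every disease group — no reversal.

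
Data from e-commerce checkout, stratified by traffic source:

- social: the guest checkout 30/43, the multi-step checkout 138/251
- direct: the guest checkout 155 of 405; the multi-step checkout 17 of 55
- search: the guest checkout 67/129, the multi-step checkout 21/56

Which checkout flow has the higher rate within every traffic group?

Social: the guest checkout 30/43 = 69.8%, the multi-step checkout 138/251 = 55.0% → the guest checkout
Direct: the guest checkout 155/405 = 38.3%, the multi-step checkout 17/55 = 30.9% → the guest checkout
Search: the guest checkout 67/129 = 51.9%, the multi-step checkout 21/56 = 37.5% → the guest checkout
The guest checkout has the higher rate in all 3 groups.

the guest checkout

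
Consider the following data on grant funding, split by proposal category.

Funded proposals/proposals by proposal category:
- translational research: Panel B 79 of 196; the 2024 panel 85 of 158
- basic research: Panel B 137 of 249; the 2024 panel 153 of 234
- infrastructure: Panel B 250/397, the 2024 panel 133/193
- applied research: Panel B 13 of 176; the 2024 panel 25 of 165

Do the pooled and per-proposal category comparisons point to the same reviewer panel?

Translational research: Panel B 79/196 = 40.3%, the 2024 panel 85/158 = 53.8% → the 2024 panel
Basic research: Panel B 137/249 = 55.0%, the 2024 panel 153/234 = 65.4% → the 2024 panel
Infrastructure: Panel B 250/397 = 63.0%, the 2024 panel 133/193 = 68.9% → the 2024 panel
Applied research: Panel B 13/176 = 7.4%, the 2024 panel 25/165 = 15.2% → the 2024 panel
Overall: Panel B 479/1018 = 47.1%, the 2024 panel 396/750 = 52.8% → the 2024 panel
The 2024 panel wins overall and in every proposal group — no reversal.

Yes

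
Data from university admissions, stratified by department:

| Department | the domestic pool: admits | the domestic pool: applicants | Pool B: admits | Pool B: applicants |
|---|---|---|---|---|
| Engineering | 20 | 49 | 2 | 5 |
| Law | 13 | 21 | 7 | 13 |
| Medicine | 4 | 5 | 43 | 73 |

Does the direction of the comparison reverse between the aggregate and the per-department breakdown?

Yes

Engineering: the domestic pool 20/49 = 40.8%, Pool B 2/5 = 40.0% → the domestic pool
Law: the domestic pool 13/21 = 61.9%, Pool B 7/13 = 53.8% → the domestic pool
Medicine: the domestic pool 4/5 = 80.0%, Pool B 43/73 = 58.9% → the domestic pool
Overall: the domestic pool 37/75 = 49.3%, Pool B 52/91 = 57.1% → Pool B
The domestic pool wins each department group but Pool B wins overall — the comparison reverses. The domestic pool's applicants skew toward Engineering, which has a lower base rate.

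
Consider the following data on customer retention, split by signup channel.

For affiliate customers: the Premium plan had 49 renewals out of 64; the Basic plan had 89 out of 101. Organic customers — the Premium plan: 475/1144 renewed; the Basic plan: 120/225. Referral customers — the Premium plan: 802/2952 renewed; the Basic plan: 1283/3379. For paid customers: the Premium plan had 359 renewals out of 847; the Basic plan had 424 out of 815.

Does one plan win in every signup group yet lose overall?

Affiliate: the Premium plan 49/64 = 76.6%, the Basic plan 89/101 = 88.1% → the Basic plan
Organic: the Premium plan 475/1144 = 41.5%, the Basic plan 120/225 = 53.3% → the Basic plan
Referral: the Premium plan 802/2952 = 27.2%, the Basic plan 1283/3379 = 38.0% → the Basic plan
Paid: the Premium plan 359/847 = 42.4%, the Basic plan 424/815 = 52.0% → the Basic plan
Overall: the Premium plan 1685/5007 = 33.7%, the Basic plan 1916/4520 = 42.4% → the Basic plan
The Basic plan wins overall and in every signup group — no reversal.

No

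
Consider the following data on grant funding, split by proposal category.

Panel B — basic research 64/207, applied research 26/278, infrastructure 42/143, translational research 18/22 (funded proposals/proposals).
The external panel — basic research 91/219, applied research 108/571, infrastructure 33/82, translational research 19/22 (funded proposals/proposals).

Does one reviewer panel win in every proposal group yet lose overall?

No

Basic research: Panel B 64/207 = 30.9%, the external panel 91/219 = 41.6% → the external panel
Applied research: Panel B 26/278 = 9.4%, the external panel 108/571 = 18.9% → the external panel
Infrastructure: Panel B 42/143 = 29.4%, the external panel 33/82 = 40.2% → the external panel
Translational research: Panel B 18/22 = 81.8%, the external panel 19/22 = 86.4% → the external panel
Overall: Panel B 150/650 = 23.1%, the external panel 251/894 = 28.1% → the external panel
The external panel wins overall and in every proposal group — no reversal.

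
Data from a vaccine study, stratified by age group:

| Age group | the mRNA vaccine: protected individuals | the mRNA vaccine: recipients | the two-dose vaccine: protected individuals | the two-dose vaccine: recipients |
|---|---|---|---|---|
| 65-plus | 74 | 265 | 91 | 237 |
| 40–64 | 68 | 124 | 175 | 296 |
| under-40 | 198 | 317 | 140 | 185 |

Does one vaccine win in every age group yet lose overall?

65-plus: the mRNA vaccine 74/265 = 27.9%, the two-dose vaccine 91/237 = 38.4% → the two-dose vaccine
40–64: the mRNA vaccine 68/124 = 54.8%, the two-dose vaccine 175/296 = 59.1% → the two-dose vaccine
Under-40: the mRNA vaccine 198/317 = 62.5%, the two-dose vaccine 140/185 = 75.7% → the two-dose vaccine
Overall: the mRNA vaccine 340/706 = 48.2%, the two-dose vaccine 406/718 = 56.5% → the two-dose vaccine
The two-dose vaccine wins overall and in every age group — no reversal.

No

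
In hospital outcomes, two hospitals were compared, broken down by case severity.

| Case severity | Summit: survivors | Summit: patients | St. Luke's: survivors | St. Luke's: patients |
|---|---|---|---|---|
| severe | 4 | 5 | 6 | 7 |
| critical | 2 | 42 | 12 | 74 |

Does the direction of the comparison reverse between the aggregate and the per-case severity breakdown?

Severe: Summit 4/5 = 80.0%, St. Luke's 6/7 = 85.7% → St. Luke's
Critical: Summit 2/42 = 4.8%, St. Luke's 12/74 = 16.2% → St. Luke's
Overall: Summit 6/47 = 12.8%, St. Luke's 18/81 = 22.2% → St. Luke's
St. Luke's wins overall and in every case group — no reversal.

No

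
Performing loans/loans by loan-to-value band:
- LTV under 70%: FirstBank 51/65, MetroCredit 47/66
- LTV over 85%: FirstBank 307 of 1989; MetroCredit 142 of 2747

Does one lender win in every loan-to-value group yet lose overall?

No

LTV under 70%: FirstBank 51/65 = 78.5%, MetroCredit 47/66 = 71.2% → FirstBank
LTV over 85%: FirstBank 307/1989 = 15.4%, MetroCredit 142/2747 = 5.2% → FirstBank
Overall: FirstBank 358/2054 = 17.4%, MetroCredit 189/2813 = 6.7% → FirstBank
FirstBank wins overall and in every loan-to-value group — no reversal.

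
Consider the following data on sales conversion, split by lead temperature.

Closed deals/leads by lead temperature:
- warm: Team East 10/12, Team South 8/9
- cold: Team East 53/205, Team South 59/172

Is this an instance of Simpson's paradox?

No

Warm: Team East 10/12 = 83.3%, Team South 8/9 = 88.9% → Team South
Cold: Team East 53/205 = 25.9%, Team South 59/172 = 34.3% → Team South
Overall: Team East 63/217 = 29.0%, Team South 67/181 = 37.0% → Team South
Team South wins overall and in every lead group — no reversal.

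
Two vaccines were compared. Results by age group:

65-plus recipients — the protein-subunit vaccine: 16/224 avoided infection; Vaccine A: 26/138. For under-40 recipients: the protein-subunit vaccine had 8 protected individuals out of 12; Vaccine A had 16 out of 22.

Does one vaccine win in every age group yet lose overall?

No

65-plus: the protein-subunit vaccine 16/224 = 7.1%, Vaccine A 26/138 = 18.8% → Vaccine A
Under-40: the protein-subunit vaccine 8/12 = 66.7%, Vaccine A 16/22 = 72.7% → Vaccine A
Overall: the protein-subunit vaccine 24/236 = 10.2%, Vaccine A 42/160 = 26.2% → Vaccine A
Vaccine A wins overall and in every age group — no reversal.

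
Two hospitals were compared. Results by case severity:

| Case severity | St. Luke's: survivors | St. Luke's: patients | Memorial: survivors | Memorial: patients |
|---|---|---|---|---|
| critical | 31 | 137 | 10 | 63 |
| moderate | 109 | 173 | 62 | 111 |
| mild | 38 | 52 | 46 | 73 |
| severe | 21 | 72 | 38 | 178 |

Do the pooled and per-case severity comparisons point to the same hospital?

Yes

Critical: St. Luke's 31/137 = 22.6%, Memorial 10/63 = 15.9% → St. Luke's
Moderate: St. Luke's 109/173 = 63.0%, Memorial 62/111 = 55.9% → St. Luke's
Mild: St. Luke's 38/52 = 73.1%, Memorial 46/73 = 63.0% → St. Luke's
Severe: St. Luke's 21/72 = 29.2%, Memorial 38/178 = 21.3% → St. Luke's
Overall: St. Luke's 199/434 = 45.9%, Memorial 156/425 = 36.7% → St. Luke's
St. Luke's wins overall and in every case group — no reversal.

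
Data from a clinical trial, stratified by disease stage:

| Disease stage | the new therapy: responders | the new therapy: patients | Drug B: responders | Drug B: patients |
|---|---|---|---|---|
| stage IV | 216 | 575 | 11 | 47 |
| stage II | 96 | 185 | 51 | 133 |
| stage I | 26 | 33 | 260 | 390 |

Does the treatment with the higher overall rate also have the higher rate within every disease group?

Stage IV: the new therapy 216/575 = 37.6%, Drug B 11/47 = 23.4% → the new therapy
Stage II: the new therapy 96/185 = 51.9%, Drug B 51/133 = 38.3% → the new therapy
Stage I: the new therapy 26/33 = 78.8%, Drug B 260/390 = 66.7% → the new therapy
Overall: the new therapy 338/793 = 42.6%, Drug B 322/570 = 56.5% → Drug B
The new therapy wins each disease group but Drug B wins overall — the comparison reverses. The new therapy's patients skew toward stage IV, which has a lower base rate.

No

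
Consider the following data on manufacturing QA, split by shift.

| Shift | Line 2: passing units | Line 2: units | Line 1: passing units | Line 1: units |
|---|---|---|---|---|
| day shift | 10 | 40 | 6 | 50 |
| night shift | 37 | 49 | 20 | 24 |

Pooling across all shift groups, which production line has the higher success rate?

Line 2

Day shift: Line 2 10/40 = 25.0%, Line 1 6/50 = 12.0% → Line 2
Night shift: Line 2 37/49 = 75.5%, Line 1 20/24 = 83.3% → Line 1
Overall: Line 2 47/89 = 52.8%, Line 1 26/74 = 35.1% → Line 2
(Neither sweeps every shift group, but Line 2 has the higher pooled rate.)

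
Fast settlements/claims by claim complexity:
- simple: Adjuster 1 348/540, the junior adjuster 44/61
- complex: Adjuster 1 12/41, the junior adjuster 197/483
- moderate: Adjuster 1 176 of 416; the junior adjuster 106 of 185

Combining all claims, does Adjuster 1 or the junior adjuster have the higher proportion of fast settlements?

Simple: Adjuster 1 348/540 = 64.4%, the junior adjuster 44/61 = 72.1% → the junior adjuster
Complex: Adjuster 1 12/41 = 29.3%, the junior adjuster 197/483 = 40.8% → the junior adjuster
Moderate: Adjuster 1 176/416 = 42.3%, the junior adjuster 106/185 = 57.3% → the junior adjuster
Overall: Adjuster 1 536/997 = 53.8%, the junior adjuster 347/729 = 47.6% → Adjuster 1
(The junior adjuster wins every claim group but Adjuster 1 wins overall — the junior adjuster's claims skew toward the low-rate complex group.)

Adjuster 1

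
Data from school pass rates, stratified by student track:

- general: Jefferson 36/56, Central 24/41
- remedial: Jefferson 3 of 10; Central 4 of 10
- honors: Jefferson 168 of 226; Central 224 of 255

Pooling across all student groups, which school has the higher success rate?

General: Jefferson 36/56 = 64.3%, Central 24/41 = 58.5% → Jefferson
Remedial: Jefferson 3/10 = 30.0%, Central 4/10 = 40.0% → Central
Honors: Jefferson 168/226 = 74.3%, Central 224/255 = 87.8% → Central
Overall: Jefferson 207/292 = 70.9%, Central 252/306 = 82.4% → Central
(Neither sweeps every student group, but Central has the higher pooled rate.)

Central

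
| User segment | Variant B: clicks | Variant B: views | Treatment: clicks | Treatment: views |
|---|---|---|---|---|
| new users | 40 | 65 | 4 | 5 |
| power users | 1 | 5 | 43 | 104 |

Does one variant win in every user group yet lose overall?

Yes

New users: Variant B 40/65 = 61.5%, Treatment 4/5 = 80.0% → Treatment
Power users: Variant B 1/5 = 20.0%, Treatment 43/104 = 41.3% → Treatment
Overall: Variant B 41/70 = 58.6%, Treatment 47/109 = 43.1% → Variant B
Treatment wins each user group but Variant B wins overall — the comparison reverses. Treatment's views skew toward power users, which has a lower base rate.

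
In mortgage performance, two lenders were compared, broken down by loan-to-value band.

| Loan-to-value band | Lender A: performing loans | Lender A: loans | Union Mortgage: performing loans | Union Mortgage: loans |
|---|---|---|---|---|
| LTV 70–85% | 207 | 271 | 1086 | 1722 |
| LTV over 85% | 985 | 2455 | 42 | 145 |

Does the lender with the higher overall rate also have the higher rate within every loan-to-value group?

LTV 70–85%: Lender A 207/271 = 76.4%, Union Mortgage 1086/1722 = 63.1% → Lender A
LTV over 85%: Lender A 985/2455 = 40.1%, Union Mortgage 42/145 = 29.0% → Lender A
Overall: Lender A 1192/2726 = 43.7%, Union Mortgage 1128/1867 = 60.4% → Union Mortgage
Lender A wins each loan-to-value group but Union Mortgage wins overall — the comparison reverses. Lender A's loans skew toward LTV over 85%, which has a lower base rate.

No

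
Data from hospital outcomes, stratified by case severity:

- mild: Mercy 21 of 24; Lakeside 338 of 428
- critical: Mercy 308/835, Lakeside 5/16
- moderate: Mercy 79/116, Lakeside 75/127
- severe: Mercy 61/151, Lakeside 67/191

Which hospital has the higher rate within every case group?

Mild: Mercy 21/24 = 87.5%, Lakeside 338/428 = 79.0% → Mercy
Critical: Mercy 308/835 = 36.9%, Lakeside 5/16 = 31.2% → Mercy
Moderate: Mercy 79/116 = 68.1%, Lakeside 75/127 = 59.1% → Mercy
Severe: Mercy 61/151 = 40.4%, Lakeside 67/191 = 35.1% → Mercy
Mercy has the higher rate in all 4 groups.

Mercy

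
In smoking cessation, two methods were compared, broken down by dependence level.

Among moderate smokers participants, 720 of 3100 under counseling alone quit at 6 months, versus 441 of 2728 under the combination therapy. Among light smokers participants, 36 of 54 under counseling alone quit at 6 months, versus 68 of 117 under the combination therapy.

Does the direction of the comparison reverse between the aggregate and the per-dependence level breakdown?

No

Moderate smokers: counseling alone 720/3100 = 23.2%, the combination therapy 441/2728 = 16.2% → counseling alone
Light smokers: counseling alone 36/54 = 66.7%, the combination therapy 68/117 = 58.1% → counseling alone
Overall: counseling alone 756/3154 = 24.0%, the combination therapy 509/2845 = 17.9% → counseling alone
Counseling alone wins overall and in every dependence group — no reversal.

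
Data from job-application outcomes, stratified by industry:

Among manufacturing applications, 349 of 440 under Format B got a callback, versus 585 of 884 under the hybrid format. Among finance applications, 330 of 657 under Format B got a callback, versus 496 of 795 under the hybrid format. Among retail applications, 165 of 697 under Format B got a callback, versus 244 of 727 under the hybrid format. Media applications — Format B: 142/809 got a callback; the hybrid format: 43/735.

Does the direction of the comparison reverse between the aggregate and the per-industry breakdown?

Manufacturing: Format B 349/440 = 79.3%, the hybrid format 585/884 = 66.2% → Format B
Finance: Format B 330/657 = 50.2%, the hybrid format 496/795 = 62.4% → the hybrid format
Retail: Format B 165/697 = 23.7%, the hybrid format 244/727 = 33.6% → the hybrid format
Media: Format B 142/809 = 17.6%, the hybrid format 43/735 = 5.9% → Format B
Overall: Format B 986/2603 = 37.9%, the hybrid format 1368/3141 = 43.6% → the hybrid format
Neither sweeps: Format B wins 2 of 4 groups, the hybrid format wins 2. The hybrid format wins overall but not every group — no Simpson reversal.

No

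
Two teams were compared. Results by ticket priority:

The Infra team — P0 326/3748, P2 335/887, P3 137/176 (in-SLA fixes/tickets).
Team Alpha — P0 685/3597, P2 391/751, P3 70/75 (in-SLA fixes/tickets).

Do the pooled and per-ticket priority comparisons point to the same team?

P0: the Infra team 326/3748 = 8.7%, Team Alpha 685/3597 = 19.0% → Team Alpha
P2: the Infra team 335/887 = 37.8%, Team Alpha 391/751 = 52.1% → Team Alpha
P3: the Infra team 137/176 = 77.8%, Team Alpha 70/75 = 93.3% → Team Alpha
Overall: the Infra team 798/4811 = 16.6%, Team Alpha 1146/4423 = 25.9% → Team Alpha
Team Alpha wins overall and in every ticket group — no reversal.

Yes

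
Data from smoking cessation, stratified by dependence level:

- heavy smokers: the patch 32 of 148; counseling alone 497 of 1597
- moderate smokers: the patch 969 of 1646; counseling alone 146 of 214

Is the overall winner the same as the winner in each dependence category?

Heavy smokers: the patch 32/148 = 21.6%, counseling alone 497/1597 = 31.1% → counseling alone
Moderate smokers: the patch 969/1646 = 58.9%, counseling alone 146/214 = 68.2% → counseling alone
Overall: the patch 1001/1794 = 55.8%, counseling alone 643/1811 = 35.5% → the patch
Counseling alone wins each dependence group but the patch wins overall — the comparison reverses. Counseling alone's participants skew toward heavy smokers, which has a lower base rate.

No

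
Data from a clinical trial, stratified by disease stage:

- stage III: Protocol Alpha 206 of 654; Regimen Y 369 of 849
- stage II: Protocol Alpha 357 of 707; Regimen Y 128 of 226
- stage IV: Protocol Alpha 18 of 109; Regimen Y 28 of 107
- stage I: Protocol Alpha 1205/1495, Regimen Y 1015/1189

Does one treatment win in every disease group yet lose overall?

No

Stage III: Protocol Alpha 206/654 = 31.5%, Regimen Y 369/849 = 43.5% → Regimen Y
Stage II: Protocol Alpha 357/707 = 50.5%, Regimen Y 128/226 = 56.6% → Regimen Y
Stage IV: Protocol Alpha 18/109 = 16.5%, Regimen Y 28/107 = 26.2% → Regimen Y
Stage I: Protocol Alpha 1205/1495 = 80.6%, Regimen Y 1015/1189 = 85.4% → Regimen Y
Overall: Protocol Alpha 1786/2965 = 60.2%, Regimen Y 1540/2371 = 65.0% → Regimen Y
Regimen Y wins overall and in every disease group — no reversal.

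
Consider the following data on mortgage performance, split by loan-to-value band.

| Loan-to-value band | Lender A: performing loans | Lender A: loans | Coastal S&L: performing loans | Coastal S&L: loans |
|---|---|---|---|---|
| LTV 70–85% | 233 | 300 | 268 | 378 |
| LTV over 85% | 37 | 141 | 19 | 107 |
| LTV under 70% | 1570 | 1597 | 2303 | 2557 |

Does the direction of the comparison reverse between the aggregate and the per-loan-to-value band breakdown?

No

LTV 70–85%: Lender A 233/300 = 77.7%, Coastal S&L 268/378 = 70.9% → Lender A
LTV over 85%: Lender A 37/141 = 26.2%, Coastal S&L 19/107 = 17.8% → Lender A
LTV under 70%: Lender A 1570/1597 = 98.3%, Coastal S&L 2303/2557 = 90.1% → Lender A
Overall: Lender A 1840/2038 = 90.3%, Coastal S&L 2590/3042 = 85.1% → Lender A
Lender A wins overall and in every loan-to-value group — no reversal.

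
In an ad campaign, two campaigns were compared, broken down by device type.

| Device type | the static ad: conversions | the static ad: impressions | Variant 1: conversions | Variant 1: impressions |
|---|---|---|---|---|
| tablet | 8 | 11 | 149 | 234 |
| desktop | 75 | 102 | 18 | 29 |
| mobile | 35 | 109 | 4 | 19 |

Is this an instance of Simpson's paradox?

Tablet: the static ad 8/11 = 72.7%, Variant 1 149/234 = 63.7% → the static ad
Desktop: the static ad 75/102 = 73.5%, Variant 1 18/29 = 62.1% → the static ad
Mobile: the static ad 35/109 = 32.1%, Variant 1 4/19 = 21.1% → the static ad
Overall: the static ad 118/222 = 53.2%, Variant 1 171/282 = 60.6% → Variant 1
The static ad wins each device group but Variant 1 wins overall — the comparison reverses. The static ad's impressions skew toward mobile, which has a lower base rate.

Yes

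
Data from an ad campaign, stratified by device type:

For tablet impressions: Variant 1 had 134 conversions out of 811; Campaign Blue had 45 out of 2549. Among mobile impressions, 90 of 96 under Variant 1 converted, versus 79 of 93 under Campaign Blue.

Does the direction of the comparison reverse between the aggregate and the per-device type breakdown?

Tablet: Variant 1 134/811 = 16.5%, Campaign Blue 45/2549 = 1.8% → Variant 1
Mobile: Variant 1 90/96 = 93.8%, Campaign Blue 79/93 = 84.9% → Variant 1
Overall: Variant 1 224/907 = 24.7%, Campaign Blue 124/2642 = 4.7% → Variant 1
Variant 1 wins overall and in every device group — no reversal.

No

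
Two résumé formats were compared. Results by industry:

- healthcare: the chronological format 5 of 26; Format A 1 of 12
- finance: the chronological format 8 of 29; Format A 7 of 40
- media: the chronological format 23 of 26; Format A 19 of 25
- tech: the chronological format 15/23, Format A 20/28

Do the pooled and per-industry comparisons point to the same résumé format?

Healthcare: the chronological format 5/26 = 19.2%, Format A 1/12 = 8.3% → the chronological format
Finance: the chronological format 8/29 = 27.6%, Format A 7/40 = 17.5% → the chronological format
Media: the chronological format 23/26 = 88.5%, Format A 19/25 = 76.0% → the chronological format
Tech: the chronological format 15/23 = 65.2%, Format A 20/28 = 71.4% → Format A
Overall: the chronological format 51/104 = 49.0%, Format A 47/105 = 44.8% → the chronological format
Neither sweeps: the chronological format wins 3 of 4 groups, Format A wins 1. The chronological format wins overall but not every group — no Simpson reversal.

No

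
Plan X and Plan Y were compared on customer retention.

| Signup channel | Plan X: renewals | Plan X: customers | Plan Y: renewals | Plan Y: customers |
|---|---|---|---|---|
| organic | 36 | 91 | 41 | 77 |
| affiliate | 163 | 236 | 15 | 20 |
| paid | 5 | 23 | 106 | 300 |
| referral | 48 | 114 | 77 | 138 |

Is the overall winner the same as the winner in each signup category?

No

Organic: Plan X 36/91 = 39.6%, Plan Y 41/77 = 53.2% → Plan Y
Affiliate: Plan X 163/236 = 69.1%, Plan Y 15/20 = 75.0% → Plan Y
Paid: Plan X 5/23 = 21.7%, Plan Y 106/300 = 35.3% → Plan Y
Referral: Plan X 48/114 = 42.1%, Plan Y 77/138 = 55.8% → Plan Y
Overall: Plan X 252/464 = 54.3%, Plan Y 239/535 = 44.7% → Plan X
Plan Y wins each signup group but Plan X wins overall — the comparison reverses. Plan Y's customers skew toward paid, which has a lower base rate.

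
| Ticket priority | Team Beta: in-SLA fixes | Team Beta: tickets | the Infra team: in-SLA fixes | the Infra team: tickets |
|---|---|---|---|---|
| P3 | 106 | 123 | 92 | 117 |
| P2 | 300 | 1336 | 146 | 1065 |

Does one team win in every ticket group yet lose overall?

P3: Team Beta 106/123 = 86.2%, the Infra team 92/117 = 78.6% → Team Beta
P2: Team Beta 300/1336 = 22.5%, the Infra team 146/1065 = 13.7% → Team Beta
Overall: Team Beta 406/1459 = 27.8%, the Infra team 238/1182 = 20.1% → Team Beta
Team Beta wins overall and in every ticket group — no reversal.

No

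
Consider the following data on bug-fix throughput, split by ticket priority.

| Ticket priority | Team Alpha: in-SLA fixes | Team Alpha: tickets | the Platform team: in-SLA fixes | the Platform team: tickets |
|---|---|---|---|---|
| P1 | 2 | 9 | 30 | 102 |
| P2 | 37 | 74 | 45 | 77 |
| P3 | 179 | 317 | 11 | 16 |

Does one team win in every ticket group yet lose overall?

Yes

P1: Team Alpha 2/9 = 22.2%, the Platform team 30/102 = 29.4% → the Platform team
P2: Team Alpha 37/74 = 50.0%, the Platform team 45/77 = 58.4% → the Platform team
P3: Team Alpha 179/317 = 56.5%, the Platform team 11/16 = 68.8% → the Platform team
Overall: Team Alpha 218/400 = 54.5%, the Platform team 86/195 = 44.1% → Team Alpha
The Platform team wins each ticket group but Team Alpha wins overall — the comparison reverses. The Platform team's tickets skew toward P1, which has a lower base rate.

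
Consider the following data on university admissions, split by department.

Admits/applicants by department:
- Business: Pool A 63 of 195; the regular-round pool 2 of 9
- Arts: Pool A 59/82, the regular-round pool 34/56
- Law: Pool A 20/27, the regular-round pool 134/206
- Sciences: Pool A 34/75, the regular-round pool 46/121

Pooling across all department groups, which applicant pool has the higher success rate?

the regular-round pool

Business: Pool A 63/195 = 32.3%, the regular-round pool 2/9 = 22.2% → Pool A
Arts: Pool A 59/82 = 72.0%, the regular-round pool 34/56 = 60.7% → Pool A
Law: Pool A 20/27 = 74.1%, the regular-round pool 134/206 = 65.0% → Pool A
Sciences: Pool A 34/75 = 45.3%, the regular-round pool 46/121 = 38.0% → Pool A
Overall: Pool A 176/379 = 46.4%, the regular-round pool 216/392 = 55.1% → the regular-round pool
(Pool A wins every department group but the regular-round pool wins overall — Pool A's applicants skew toward the low-rate Business group.)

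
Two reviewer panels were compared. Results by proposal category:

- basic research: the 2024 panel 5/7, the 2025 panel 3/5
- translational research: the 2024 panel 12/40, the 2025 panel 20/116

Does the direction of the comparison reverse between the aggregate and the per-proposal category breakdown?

No

Basic research: the 2024 panel 5/7 = 71.4%, the 2025 panel 3/5 = 60.0% → the 2024 panel
Translational research: the 2024 panel 12/40 = 30.0%, the 2025 panel 20/116 = 17.2% → the 2024 panel
Overall: the 2024 panel 17/47 = 36.2%, the 2025 panel 23/121 = 19.0% → the 2024 panel
The 2024 panel wins overall and in every proposal group — no reversal.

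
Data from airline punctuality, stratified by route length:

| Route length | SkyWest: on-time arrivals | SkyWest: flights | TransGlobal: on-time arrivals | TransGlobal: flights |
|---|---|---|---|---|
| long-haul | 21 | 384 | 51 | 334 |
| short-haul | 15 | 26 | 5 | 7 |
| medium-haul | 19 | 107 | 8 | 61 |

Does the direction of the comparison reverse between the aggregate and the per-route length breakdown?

No

Long-haul: SkyWest 21/384 = 5.5%, TransGlobal 51/334 = 15.3% → TransGlobal
Short-haul: SkyWest 15/26 = 57.7%, TransGlobal 5/7 = 71.4% → TransGlobal
Medium-haul: SkyWest 19/107 = 17.8%, TransGlobal 8/61 = 13.1% → SkyWest
Overall: SkyWest 55/517 = 10.6%, TransGlobal 64/402 = 15.9% → TransGlobal
Neither sweeps: SkyWest wins 1 of 3 groups, TransGlobal wins 2. TransGlobal wins overall but not every group — no Simpson reversal.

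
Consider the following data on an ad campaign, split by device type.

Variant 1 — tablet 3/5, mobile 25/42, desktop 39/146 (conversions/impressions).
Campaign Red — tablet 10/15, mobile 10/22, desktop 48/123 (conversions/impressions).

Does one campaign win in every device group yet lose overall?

Tablet: Variant 1 3/5 = 60.0%, Campaign Red 10/15 = 66.7% → Campaign Red
Mobile: Variant 1 25/42 = 59.5%, Campaign Red 10/22 = 45.5% → Variant 1
Desktop: Variant 1 39/146 = 26.7%, Campaign Red 48/123 = 39.0% → Campaign Red
Overall: Variant 1 67/193 = 34.7%, Campaign Red 68/160 = 42.5% → Campaign Red
Neither sweeps: Variant 1 wins 1 of 3 groups, Campaign Red wins 2. Campaign Red wins overall but not every group — no Simpson reversal.

No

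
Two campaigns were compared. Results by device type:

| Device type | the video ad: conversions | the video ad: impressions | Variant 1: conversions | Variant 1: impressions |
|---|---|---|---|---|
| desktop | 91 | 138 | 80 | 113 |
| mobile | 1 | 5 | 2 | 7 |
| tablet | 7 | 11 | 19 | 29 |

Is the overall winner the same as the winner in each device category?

Yes

Desktop: the video ad 91/138 = 65.9%, Variant 1 80/113 = 70.8% → Variant 1
Mobile: the video ad 1/5 = 20.0%, Variant 1 2/7 = 28.6% → Variant 1
Tablet: the video ad 7/11 = 63.6%, Variant 1 19/29 = 65.5% → Variant 1
Overall: the video ad 99/154 = 64.3%, Variant 1 101/149 = 67.8% → Variant 1
Variant 1 wins overall and in every device group — no reversal.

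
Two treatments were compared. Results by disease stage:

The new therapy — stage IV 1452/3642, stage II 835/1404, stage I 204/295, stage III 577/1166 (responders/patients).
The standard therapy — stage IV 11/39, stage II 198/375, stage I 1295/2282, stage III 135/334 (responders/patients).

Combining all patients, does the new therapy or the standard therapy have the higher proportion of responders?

the standard therapy

Stage IV: the new therapy 1452/3642 = 39.9%, the standard therapy 11/39 = 28.2% → the new therapy
Stage II: the new therapy 835/1404 = 59.5%, the standard therapy 198/375 = 52.8% → the new therapy
Stage I: the new therapy 204/295 = 69.2%, the standard therapy 1295/2282 = 56.7% → the new therapy
Stage III: the new therapy 577/1166 = 49.5%, the standard therapy 135/334 = 40.4% → the new therapy
Overall: the new therapy 3068/6507 = 47.1%, the standard therapy 1639/3030 = 54.1% → the standard therapy
(The new therapy wins every disease group but the standard therapy wins overall — the new therapy's patients skew toward the low-rate stage IV group.)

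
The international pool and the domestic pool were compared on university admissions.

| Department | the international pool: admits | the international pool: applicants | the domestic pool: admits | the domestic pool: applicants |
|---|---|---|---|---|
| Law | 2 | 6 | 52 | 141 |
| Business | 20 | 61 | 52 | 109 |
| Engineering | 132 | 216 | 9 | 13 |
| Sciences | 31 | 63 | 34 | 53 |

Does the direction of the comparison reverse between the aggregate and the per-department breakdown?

Law: the international pool 2/6 = 33.3%, the domestic pool 52/141 = 36.9% → the domestic pool
Business: the international pool 20/61 = 32.8%, the domestic pool 52/109 = 47.7% → the domestic pool
Engineering: the international pool 132/216 = 61.1%, the domestic pool 9/13 = 69.2% → the domestic pool
Sciences: the international pool 31/63 = 49.2%, the domestic pool 34/53 = 64.2% → the domestic pool
Overall: the international pool 185/346 = 53.5%, the domestic pool 147/316 = 46.5% → the international pool
The domestic pool wins each department group but the international pool wins overall — the comparison reverses. The domestic pool's applicants skew toward Law, which has a lower base rate.

Yes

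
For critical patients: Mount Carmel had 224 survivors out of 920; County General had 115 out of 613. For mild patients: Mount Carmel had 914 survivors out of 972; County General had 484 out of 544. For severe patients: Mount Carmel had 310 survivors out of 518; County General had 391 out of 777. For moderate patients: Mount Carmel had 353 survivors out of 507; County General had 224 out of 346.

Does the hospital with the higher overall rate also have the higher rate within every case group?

Critical: Mount Carmel 224/920 = 24.3%, County General 115/613 = 18.8% → Mount Carmel
Mild: Mount Carmel 914/972 = 94.0%, County General 484/544 = 89.0% → Mount Carmel
Severe: Mount Carmel 310/518 = 59.8%, County General 391/777 = 50.3% → Mount Carmel
Moderate: Mount Carmel 353/507 = 69.6%, County General 224/346 = 64.7% → Mount Carmel
Overall: Mount Carmel 1801/2917 = 61.7%, County General 1214/2280 = 53.2% → Mount Carmel
Mount Carmel wins overall and in every case group — no reversal.

Yes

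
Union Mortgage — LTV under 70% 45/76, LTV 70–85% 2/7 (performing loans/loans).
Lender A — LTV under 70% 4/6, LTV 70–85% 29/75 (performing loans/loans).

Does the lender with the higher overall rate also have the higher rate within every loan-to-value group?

No

LTV under 70%: Union Mortgage 45/76 = 59.2%, Lender A 4/6 = 66.7% → Lender A
LTV 70–85%: Union Mortgage 2/7 = 28.6%, Lender A 29/75 = 38.7% → Lender A
Overall: Union Mortgage 47/83 = 56.6%, Lender A 33/81 = 40.7% → Union Mortgage
Lender A wins each loan-to-value group but Union Mortgage wins overall — the comparison reverses. Lender A's loans skew toward LTV 70–85%, which has a lower base rate.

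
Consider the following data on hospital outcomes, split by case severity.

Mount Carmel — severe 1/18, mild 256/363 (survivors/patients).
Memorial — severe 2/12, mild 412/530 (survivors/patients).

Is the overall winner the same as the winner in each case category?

Yes

Severe: Mount Carmel 1/18 = 5.6%, Memorial 2/12 = 16.7% → Memorial
Mild: Mount Carmel 256/363 = 70.5%, Memorial 412/530 = 77.7% → Memorial
Overall: Mount Carmel 257/381 = 67.5%, Memorial 414/542 = 76.4% → Memorial
Memorial wins overall and in every case group — no reversal.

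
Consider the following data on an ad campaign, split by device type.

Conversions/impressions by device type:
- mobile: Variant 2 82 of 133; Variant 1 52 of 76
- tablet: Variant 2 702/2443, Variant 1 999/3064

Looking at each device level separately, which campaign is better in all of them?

Mobile: Variant 2 82/133 = 61.7%, Variant 1 52/76 = 68.4% → Variant 1
Tablet: Variant 2 702/2443 = 28.7%, Variant 1 999/3064 = 32.6% → Variant 1
Variant 1 has the higher rate in both groups.

Variant 1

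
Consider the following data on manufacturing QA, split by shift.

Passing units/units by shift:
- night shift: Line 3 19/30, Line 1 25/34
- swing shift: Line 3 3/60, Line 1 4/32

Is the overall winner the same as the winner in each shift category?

Yes

Night shift: Line 3 19/30 = 63.3%, Line 1 25/34 = 73.5% → Line 1
Swing shift: Line 3 3/60 = 5.0%, Line 1 4/32 = 12.5% → Line 1
Overall: Line 3 22/90 = 24.4%, Line 1 29/66 = 43.9% → Line 1
Line 1 wins overall and in every shift group — no reversal.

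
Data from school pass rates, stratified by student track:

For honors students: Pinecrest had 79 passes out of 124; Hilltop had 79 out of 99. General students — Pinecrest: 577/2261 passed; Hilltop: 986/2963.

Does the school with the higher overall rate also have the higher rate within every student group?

Honors: Pinecrest 79/124 = 63.7%, Hilltop 79/99 = 79.8% → Hilltop
General: Pinecrest 577/2261 = 25.5%, Hilltop 986/2963 = 33.3% → Hilltop
Overall: Pinecrest 656/2385 = 27.5%, Hilltop 1065/3062 = 34.8% → Hilltop
Hilltop wins overall and in every student group — no reversal.

Yes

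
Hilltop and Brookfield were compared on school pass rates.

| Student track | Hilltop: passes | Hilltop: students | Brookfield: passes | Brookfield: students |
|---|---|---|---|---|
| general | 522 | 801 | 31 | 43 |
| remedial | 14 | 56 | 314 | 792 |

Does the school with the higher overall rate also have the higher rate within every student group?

General: Hilltop 522/801 = 65.2%, Brookfield 31/43 = 72.1% → Brookfield
Remedial: Hilltop 14/56 = 25.0%, Brookfield 314/792 = 39.6% → Brookfield
Overall: Hilltop 536/857 = 62.5%, Brookfield 345/835 = 41.3% → Hilltop
Brookfield wins each student group but Hilltop wins overall — the comparison reverses. Brookfield's students skew toward remedial, which has a lower base rate.

No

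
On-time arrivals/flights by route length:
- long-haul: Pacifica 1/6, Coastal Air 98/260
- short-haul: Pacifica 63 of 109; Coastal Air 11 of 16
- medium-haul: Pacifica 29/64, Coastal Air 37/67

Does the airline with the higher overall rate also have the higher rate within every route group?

No

Long-haul: Pacifica 1/6 = 16.7%, Coastal Air 98/260 = 37.7% → Coastal Air
Short-haul: Pacifica 63/109 = 57.8%, Coastal Air 11/16 = 68.8% → Coastal Air
Medium-haul: Pacifica 29/64 = 45.3%, Coastal Air 37/67 = 55.2% → Coastal Air
Overall: Pacifica 93/179 = 52.0%, Coastal Air 146/343 = 42.6% → Pacifica
Coastal Air wins each route group but Pacifica wins overall — the comparison reverses. Coastal Air's flights skew toward long-haul, which has a lower base rate.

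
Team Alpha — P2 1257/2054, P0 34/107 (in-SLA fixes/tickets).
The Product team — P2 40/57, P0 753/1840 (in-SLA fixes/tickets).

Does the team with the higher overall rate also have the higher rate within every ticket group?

P2: Team Alpha 1257/2054 = 61.2%, the Product team 40/57 = 70.2% → the Product team
P0: Team Alpha 34/107 = 31.8%, the Product team 753/1840 = 40.9% → the Product team
Overall: Team Alpha 1291/2161 = 59.7%, the Product team 793/1897 = 41.8% → Team Alpha
The Product team wins each ticket group but Team Alpha wins overall — the comparison reverses. The Product team's tickets skew toward P0, which has a lower base rate.

No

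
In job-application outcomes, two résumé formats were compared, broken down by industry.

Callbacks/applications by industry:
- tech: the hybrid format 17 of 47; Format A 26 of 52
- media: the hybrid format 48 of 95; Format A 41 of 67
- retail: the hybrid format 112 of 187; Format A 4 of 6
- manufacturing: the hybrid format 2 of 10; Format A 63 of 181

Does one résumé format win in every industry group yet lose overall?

Tech: the hybrid format 17/47 = 36.2%, Format A 26/52 = 50.0% → Format A
Media: the hybrid format 48/95 = 50.5%, Format A 41/67 = 61.2% → Format A
Retail: the hybrid format 112/187 = 59.9%, Format A 4/6 = 66.7% → Format A
Manufacturing: the hybrid format 2/10 = 20.0%, Format A 63/181 = 34.8% → Format A
Overall: the hybrid format 179/339 = 52.8%, Format A 134/306 = 43.8% → the hybrid format
Format A wins each industry group but the hybrid format wins overall — the comparison reverses. Format A's applications skew toward manufacturing, which has a lower base rate.

Yes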